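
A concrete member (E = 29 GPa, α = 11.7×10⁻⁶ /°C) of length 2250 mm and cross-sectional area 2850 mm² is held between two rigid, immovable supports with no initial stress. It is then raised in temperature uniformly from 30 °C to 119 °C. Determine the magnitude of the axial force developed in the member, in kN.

P ≈ 86.1 kN (compressive)

Full restraint means ε = 0, so the stress is σ = EαΔT = 29×10³ × 11.7×10⁻⁶ × 89 = 30.2 MPa.
Then P = σA = 30.2 × 2850 mm² = 86.06 kN, compressive.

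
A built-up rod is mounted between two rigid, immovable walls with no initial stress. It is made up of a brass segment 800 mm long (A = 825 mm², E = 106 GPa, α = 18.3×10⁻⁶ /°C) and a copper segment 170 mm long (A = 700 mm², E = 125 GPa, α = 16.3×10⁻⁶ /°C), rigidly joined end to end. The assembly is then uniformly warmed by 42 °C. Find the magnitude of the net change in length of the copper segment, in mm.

|ΔL| ≈ 0.0117 mm

With the walls removed the bar would change length by δ_free = Σ αᵢΔT Lᵢ = 18.3×10⁻⁶×42×800 + 16.3×10⁻⁶×42×170 = 0.7313 mm.
The rigid supports impose zero overall length change; the single axial force P common to all segments must satisfy P Σ Lᵢ/(AᵢEᵢ) = δ_free.
Σ Lᵢ/(AᵢEᵢ) = 800/(825×106×10³) + 170/(700×125×10³) = 1.109×10⁻⁵ mm/N.
Hence P = δ_free / Σ(L/AE) = 0.7313/1.109×10⁻⁵ = 65.93 kN (compressive).
For the copper segment, free thermal change = 16.3×10⁻⁶×42×170 = 0.1164 mm and elastic change from P = 65930×170/(700×125×10³) = 0.1281 mm; these oppose, so the net change is 0.0117 mm (segment shortens).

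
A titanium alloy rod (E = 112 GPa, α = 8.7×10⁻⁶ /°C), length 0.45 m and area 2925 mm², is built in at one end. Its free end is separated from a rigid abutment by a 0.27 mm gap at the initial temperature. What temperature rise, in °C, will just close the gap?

The gap closes when αΔT L = 0.27 mm, since the rod is still unstressed at that instant.
So ΔT = g/(αL) = 0.27/(8.7×10⁻⁶ × 450) = 68.97 °C.

ΔT ≈ 69 °C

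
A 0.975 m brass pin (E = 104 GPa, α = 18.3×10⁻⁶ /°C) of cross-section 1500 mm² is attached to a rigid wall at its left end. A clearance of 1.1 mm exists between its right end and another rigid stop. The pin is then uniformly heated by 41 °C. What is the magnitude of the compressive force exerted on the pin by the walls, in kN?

P ≈ 0 kN

Free thermal elongation = αΔT L = 18.3×10⁻⁶ × 41 × 975 = 0.7315 mm.
This is smaller than the 1.1 mm clearance, so the pin expands freely without reaching the stop — the stress is zero.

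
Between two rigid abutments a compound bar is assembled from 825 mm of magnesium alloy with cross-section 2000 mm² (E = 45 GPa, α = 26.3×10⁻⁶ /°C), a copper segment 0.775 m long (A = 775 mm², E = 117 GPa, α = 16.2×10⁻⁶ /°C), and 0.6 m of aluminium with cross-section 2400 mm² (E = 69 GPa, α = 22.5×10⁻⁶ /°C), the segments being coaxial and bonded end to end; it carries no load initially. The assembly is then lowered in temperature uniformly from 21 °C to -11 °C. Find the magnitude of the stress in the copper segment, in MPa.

σ ≈ 92.4 MPa (tensile)

With the walls removed the bar would change length by δ_free = Σ αᵢΔT Lᵢ = 26.3×10⁻⁶×32×825 + 16.2×10⁻⁶×32×775 + 22.5×10⁻⁶×32×600 = 1.528 mm.
The rigid supports impose zero overall length change; the single axial force P common to all segments must satisfy P Σ Lᵢ/(AᵢEᵢ) = δ_free.
The series flexibility is Σ Lᵢ/(AᵢEᵢ) = 825/(2000×45×10³) + 775/(775×117×10³) + 600/(2400×69×10³) = 2.134×10⁻⁵ mm/N.
So P = 1.528 / 2.134×10⁻⁵ = 71.62 kN, tensile.
σ_{copper} = P / A = 71620 / 775 = 92.41 MPa.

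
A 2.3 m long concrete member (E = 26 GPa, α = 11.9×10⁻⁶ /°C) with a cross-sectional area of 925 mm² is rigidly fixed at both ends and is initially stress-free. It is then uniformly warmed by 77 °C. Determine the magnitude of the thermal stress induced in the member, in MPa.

The supports are rigid, so the total axial strain is zero. The restrained thermal strain is ε = αΔT = 11.9×10⁻⁶ × 77 = 916.3×10⁻⁶.
σ = EαΔT = 26×10³ × 11.9×10⁻⁶ × 77 = 23.82 MPa (compressive; the member is trying to expand).

σ ≈ 23.8 MPa (compressive)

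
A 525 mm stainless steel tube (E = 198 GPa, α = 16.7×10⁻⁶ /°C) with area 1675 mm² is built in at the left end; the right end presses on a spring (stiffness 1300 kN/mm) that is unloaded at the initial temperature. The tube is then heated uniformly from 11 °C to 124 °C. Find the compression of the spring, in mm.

δ ≈ 0.324 mm

Free thermal expansion: δ_free = αΔT L = 16.7×10⁻⁶ × 113 × 525 = 0.9907 mm.
With a force P in the spring, the elastic change of the tube is PL/(AE) and that of the spring is P/k; compatibility requires their sum to equal δ_free.
P [ L/(AE) + 1/k ] = δ_free → P [ 525/(1675×198×10³) + 1/(1300×10³) ] = 0.9907.
P = 0.9907 / 2.352×10⁻⁶ = 421200 N.
Spring compression = P/k = 421200/(1300×10³) = 0.324 mm.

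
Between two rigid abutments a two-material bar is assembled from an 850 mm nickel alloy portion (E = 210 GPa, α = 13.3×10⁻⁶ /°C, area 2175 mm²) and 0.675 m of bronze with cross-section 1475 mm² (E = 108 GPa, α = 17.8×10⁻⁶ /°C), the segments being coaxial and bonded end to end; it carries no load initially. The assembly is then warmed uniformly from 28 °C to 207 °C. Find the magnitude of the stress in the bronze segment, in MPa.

σ ≈ 464 MPa (compressive)

With the walls removed the bar would change length by δ_free = Σ αᵢΔT Lᵢ = 13.3×10⁻⁶×179×850 + 17.8×10⁻⁶×179×675 = 4.174 mm.
Since the ends are fixed, an axial force P builds up, equal in every segment, with P · Σ Lᵢ/(AᵢEᵢ) = δ_free.
The series flexibility is Σ Lᵢ/(AᵢEᵢ) = 850/(2175×210×10³) + 675/(1475×108×10³) = 6.098×10⁻⁶ mm/N.
Hence P = δ_free / Σ(L/AE) = 4.174/6.098×10⁻⁶ = 684.5 kN (compressive).
σ_{bronze} = P / A = 684500 / 1475 = 464.1 MPa.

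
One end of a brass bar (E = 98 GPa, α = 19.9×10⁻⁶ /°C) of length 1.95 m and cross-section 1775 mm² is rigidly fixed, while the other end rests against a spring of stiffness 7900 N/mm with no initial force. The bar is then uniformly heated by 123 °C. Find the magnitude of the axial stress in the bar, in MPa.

σ ≈ 19.5 MPa (compressive)

The unrestrained thermal change is αΔT L = 19.9×10⁻⁶ × 123 × 1950 = 4.773 mm.
Let P be the compressive force at the spring. The bar shortens elastically by PL/(AE) and the spring compresses by P/k; together these equal δ_free.
P [ L/(AE) + 1/k ] = δ_free → P [ 1950/(1775×98×10³) + 1/(7900) ] = 4.773.
P = 4.773 / 0.0001378 = 34640 N.
σ = P/A = 34640/1775 = 19.52 MPa.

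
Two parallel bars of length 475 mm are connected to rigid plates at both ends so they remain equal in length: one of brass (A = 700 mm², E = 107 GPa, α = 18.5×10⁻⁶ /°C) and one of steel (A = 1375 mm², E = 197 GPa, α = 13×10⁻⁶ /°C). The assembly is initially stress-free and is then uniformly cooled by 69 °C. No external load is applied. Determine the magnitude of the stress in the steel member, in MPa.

σ ≈ 16.2 MPa (compressive)

Equilibrium of a rigid end plate with no external load gives equal and opposite internal forces ±P in the two members. Since α_{brass} > α_{steel}, cooling drives the brass into tension and the steel into compression.
Setting the final lengths equal and cancelling L: (α₁ − α₂)ΔT = P/(A₁E₁) + P/(A₂E₂).
|α₁ − α₂|·ΔT = 5.5×10⁻⁶ × 69 = 0.0003795.
1/(A₁E₁) + 1/(A₂E₂) = 1/(700×107×10³) + 1/(1375×197×10³) = 1.704×10⁻⁸ N⁻¹.
So P = 0.0003795 / 1.704×10⁻⁸ = 22.27 kN.
σ_{steel} = P/A₂ = 22270/1375 = 16.19 MPa, compressive.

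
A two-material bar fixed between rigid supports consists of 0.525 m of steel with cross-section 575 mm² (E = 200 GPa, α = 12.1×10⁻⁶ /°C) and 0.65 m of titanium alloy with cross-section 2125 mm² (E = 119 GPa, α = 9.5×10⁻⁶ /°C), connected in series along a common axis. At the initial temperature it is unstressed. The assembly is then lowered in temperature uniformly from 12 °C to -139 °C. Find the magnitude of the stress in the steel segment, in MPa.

With the walls removed the bar would change length by δ_free = Σ αᵢΔT Lᵢ = 12.1×10⁻⁶×151×525 + 9.5×10⁻⁶×151×650 = 1.892 mm.
Since the ends are fixed, an axial force P builds up, equal in every segment, with P · Σ Lᵢ/(AᵢEᵢ) = δ_free.
Σ Lᵢ/(AᵢEᵢ) = 525/(575×200×10³) + 650/(2125×119×10³) = 7.136×10⁻⁶ mm/N.
So P = 1.892 / 7.136×10⁻⁶ = 265.1 kN, tensile.
σ_{steel} = P / A = 265100 / 575 = 461 MPa.

σ ≈ 461 MPa (tensile)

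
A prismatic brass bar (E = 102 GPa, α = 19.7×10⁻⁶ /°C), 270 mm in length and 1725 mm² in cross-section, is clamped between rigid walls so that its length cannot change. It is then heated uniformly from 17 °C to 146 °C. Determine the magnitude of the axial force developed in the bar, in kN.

With zero net strain, σ = E·αΔT = 102 GPa × 19.7×10⁻⁶ × 129 = 259.2 MPa.
P = AEαΔT = 1725 × 102×10³ × 19.7×10⁻⁶ × 129 = 447.1 kN (compressive).

P ≈ 447 kN (compressive)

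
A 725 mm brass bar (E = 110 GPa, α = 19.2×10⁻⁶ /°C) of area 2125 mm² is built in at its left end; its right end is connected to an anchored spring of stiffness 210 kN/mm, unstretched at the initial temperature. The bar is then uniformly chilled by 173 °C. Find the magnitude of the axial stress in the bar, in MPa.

σ ≈ 144 MPa (tensile)

Free thermal contraction: δ_free = αΔT L = 19.2×10⁻⁶ × 173 × 725 = 2.408 mm.
Let P be the tensile force in the spring. The bar extends elastically by PL/(AE) and the spring stretches by P/k; together these equal δ_free.
So P = δ_free / [L/(AE) + 1/k] = 2.408 / [ 725/(2125×110×10³) + 1/(210×10³) ].
P = 2.408 / 7.864×10⁻⁶ = 306200 N.
σ = P/A = 306200/2125 = 144.1 MPa.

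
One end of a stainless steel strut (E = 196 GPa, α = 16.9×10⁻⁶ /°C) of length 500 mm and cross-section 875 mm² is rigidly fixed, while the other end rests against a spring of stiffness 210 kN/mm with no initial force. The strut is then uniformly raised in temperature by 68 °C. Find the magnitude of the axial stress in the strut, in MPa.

σ ≈ 85.5 MPa (compressive)

The unrestrained thermal change is αΔT L = 16.9×10⁻⁶ × 68 × 500 = 0.5746 mm.
Let P be the compressive force at the spring. The strut shortens elastically by PL/(AE) and the spring compresses by P/k; together these equal δ_free.
P [ L/(AE) + 1/k ] = δ_free → P [ 500/(875×196×10³) + 1/(210×10³) ] = 0.5746.
P = 0.5746 / 7.677×10⁻⁶ = 74840 N.
σ = P/A = 74840/875 = 85.54 MPa.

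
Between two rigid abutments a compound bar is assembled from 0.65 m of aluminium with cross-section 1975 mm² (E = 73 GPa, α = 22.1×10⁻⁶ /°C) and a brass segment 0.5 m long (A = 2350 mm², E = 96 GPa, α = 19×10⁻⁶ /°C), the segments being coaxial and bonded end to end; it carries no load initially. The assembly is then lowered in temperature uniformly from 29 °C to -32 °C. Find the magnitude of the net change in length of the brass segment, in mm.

|ΔL| ≈ 0.0997 mm

Free thermal contraction of the whole bar: Σ αᵢΔT Lᵢ = 22.1×10⁻⁶×61×650 + 19×10⁻⁶×61×500 = 1.456 mm.
The rigid supports impose zero overall length change; the single axial force P common to all segments must satisfy P Σ Lᵢ/(AᵢEᵢ) = δ_free.
The series flexibility is Σ Lᵢ/(AᵢEᵢ) = 650/(1975×73×10³) + 500/(2350×96×10³) = 6.725×10⁻⁶ mm/N.
P = 1.456 / 6.725×10⁻⁶ = 216500 N = 216.5 kN, tensile.
For the brass segment, free thermal change = 19×10⁻⁶×61×500 = 0.5795 mm and elastic change from P = 216500×500/(2350×96×10³) = 0.4798 mm; these oppose, so the net change is 0.0997 mm (segment shortens).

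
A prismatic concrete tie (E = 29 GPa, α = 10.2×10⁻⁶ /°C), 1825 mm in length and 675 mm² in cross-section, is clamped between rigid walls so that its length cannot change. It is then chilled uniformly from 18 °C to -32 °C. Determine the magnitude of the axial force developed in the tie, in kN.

With zero net strain, σ = E·αΔT = 29 GPa × 10.2×10⁻⁶ × 50 = 14.79 MPa.
Then P = σA = 14.79 × 675 mm² = 9.983 kN, tensile.

P ≈ 9.98 kN (tensile)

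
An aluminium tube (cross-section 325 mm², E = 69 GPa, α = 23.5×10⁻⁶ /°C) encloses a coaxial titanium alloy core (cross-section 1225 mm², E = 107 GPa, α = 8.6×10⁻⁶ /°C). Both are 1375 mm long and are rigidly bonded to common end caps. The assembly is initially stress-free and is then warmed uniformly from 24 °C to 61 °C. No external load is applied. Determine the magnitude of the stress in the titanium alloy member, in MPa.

Equilibrium of a rigid end plate with no external load gives equal and opposite internal forces ±P in the two members. Since α_{aluminium} > α_{titanium alloy}, heating drives the aluminium into compression and the titanium alloy into tension.
Equating the net (thermal + elastic) strains gives |α₁ − α₂|·ΔT = P·[1/(A₁E₁) + 1/(A₂E₂)].
|α₁ − α₂|·ΔT = 14.9×10⁻⁶ × 37 = 0.0005513.
1/(A₁E₁) + 1/(A₂E₂) = 1/(325×69×10³) + 1/(1225×107×10³) = 5.222×10⁻⁸ N⁻¹.
P = 0.0005513 / 5.222×10⁻⁸ = 10560 N = 10.56 kN.
σ_{titanium alloy} = P/A₂ = 10560/1225 = 8.618 MPa, tensile.

σ ≈ 8.62 MPa (tensile)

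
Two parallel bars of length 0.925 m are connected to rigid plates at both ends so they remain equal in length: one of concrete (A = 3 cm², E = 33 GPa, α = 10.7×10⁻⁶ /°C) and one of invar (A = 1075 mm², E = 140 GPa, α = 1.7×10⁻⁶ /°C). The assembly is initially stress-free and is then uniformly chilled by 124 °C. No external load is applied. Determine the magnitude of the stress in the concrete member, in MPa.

Equilibrium of a rigid end plate with no external load gives equal and opposite internal forces ±P in the two members. Since α_{concrete} > α_{invar}, cooling drives the concrete into tension and the invar into compression.
Setting the final lengths equal and cancelling L: (α₁ − α₂)ΔT = P/(A₁E₁) + P/(A₂E₂).
|α₁ − α₂|·ΔT = 9×10⁻⁶ × 124 = 0.001116.
1/(A₁E₁) + 1/(A₂E₂) = 1/(300×33×10³) + 1/(1075×140×10³) = 1.077×10⁻⁷ N⁻¹.
So P = 0.001116 / 1.077×10⁻⁷ = 10.37 kN.
σ_{concrete} = P/A₁ = 10370/300 = 34.55 MPa, tensile.

σ ≈ 34.6 MPa (tensile)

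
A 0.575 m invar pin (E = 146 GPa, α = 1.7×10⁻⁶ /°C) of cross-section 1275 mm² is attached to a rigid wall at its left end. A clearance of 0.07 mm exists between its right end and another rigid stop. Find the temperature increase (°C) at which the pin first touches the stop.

Contact occurs when the free expansion equals the gap: αΔT L = 0.07 mm.
ΔT = 0.07 / (1.7×10⁻⁶ × 575) = 71.61 °C.

ΔT ≈ 71.6 °C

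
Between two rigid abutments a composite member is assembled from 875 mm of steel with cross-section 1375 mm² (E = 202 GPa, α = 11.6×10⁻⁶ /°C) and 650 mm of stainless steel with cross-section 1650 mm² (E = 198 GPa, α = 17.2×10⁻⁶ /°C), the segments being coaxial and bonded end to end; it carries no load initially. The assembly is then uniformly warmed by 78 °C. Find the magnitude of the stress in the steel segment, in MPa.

If the supports were absent, the total length change would be Σ αᵢΔT Lᵢ = 11.6×10⁻⁶×78×875 + 17.2×10⁻⁶×78×650 = 1.664 mm.
The walls prevent any net length change, so an axial force P (same in every segment) develops. Compatibility: P · Σ Lᵢ/(AᵢEᵢ) = δ_free.
Σ Lᵢ/(AᵢEᵢ) = 875/(1375×202×10³) + 650/(1650×198×10³) = 5.14×10⁻⁶ mm/N.
Hence P = δ_free / Σ(L/AE) = 1.664/5.14×10⁻⁶ = 323.7 kN (compressive).
σ_{steel} = P / A = 323700 / 1375 = 235.4 MPa.

σ ≈ 235 MPa (compressive)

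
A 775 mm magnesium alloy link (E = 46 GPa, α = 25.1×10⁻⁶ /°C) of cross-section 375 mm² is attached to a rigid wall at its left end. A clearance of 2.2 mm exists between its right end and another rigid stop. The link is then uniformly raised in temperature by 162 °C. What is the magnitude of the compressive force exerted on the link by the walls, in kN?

P ≈ 21.2 kN

Free thermal elongation = αΔT L = 25.1×10⁻⁶ × 162 × 775 = 3.151 mm.
The gap closes (δ_free > 2.2 mm) and the wall then resists a further 3.151 − 2.2 = 0.9513 mm of expansion.
Compatibility: PL/(AE) = 0.9513 mm, so σ = P/A = E × (0.9513/775) = 56.46 MPa.
Force on the wall = σA = 56.46 × 375 mm² = 21.17 kN.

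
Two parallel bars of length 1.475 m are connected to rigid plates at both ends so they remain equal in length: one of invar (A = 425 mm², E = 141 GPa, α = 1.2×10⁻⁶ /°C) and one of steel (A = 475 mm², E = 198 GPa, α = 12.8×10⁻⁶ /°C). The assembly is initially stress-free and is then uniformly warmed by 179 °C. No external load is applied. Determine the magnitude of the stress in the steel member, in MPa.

σ ≈ 160 MPa (compressive)

Equilibrium of a rigid end plate with no external load gives equal and opposite internal forces ±P in the two members. Since α_{steel} > α_{invar}, heating drives the steel into compression and the invar into tension.
Equating the net (thermal + elastic) strains gives |α₁ − α₂|·ΔT = P·[1/(A₁E₁) + 1/(A₂E₂)].
|α₁ − α₂|·ΔT = 11.6×10⁻⁶ × 179 = 0.002076.
1/(A₁E₁) + 1/(A₂E₂) = 1/(425×141×10³) + 1/(475×198×10³) = 2.732×10⁻⁸ N⁻¹.
So P = 0.002076 / 2.732×10⁻⁸ = 76 kN.
σ_{steel} = P/A₂ = 76000/475 = 160 MPa, compressive.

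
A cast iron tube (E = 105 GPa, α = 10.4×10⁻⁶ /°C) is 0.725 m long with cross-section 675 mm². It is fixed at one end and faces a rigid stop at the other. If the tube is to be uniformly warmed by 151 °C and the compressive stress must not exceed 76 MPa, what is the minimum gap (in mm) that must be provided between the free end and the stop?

g ≈ 0.614 mm

With no wall the tube would lengthen by αΔT L = 10.4×10⁻⁶ × 151 × 725 = 1.139 mm.
A stress of 76 MPa corresponds to the wall pushing the tube back by σL/E = 76×725/(105×10³) = 0.5248 mm.
The gap must absorb the remainder: g_min = 1.139 − 0.5248 = 0.6138 mm.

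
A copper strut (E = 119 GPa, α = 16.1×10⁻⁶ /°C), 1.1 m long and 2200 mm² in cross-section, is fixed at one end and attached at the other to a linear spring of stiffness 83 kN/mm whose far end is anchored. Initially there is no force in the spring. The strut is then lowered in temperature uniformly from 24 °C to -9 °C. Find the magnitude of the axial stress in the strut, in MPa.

σ ≈ 16.3 MPa (tensile)

The unrestrained thermal change is αΔT L = 16.1×10⁻⁶ × 33 × 1100 = 0.5844 mm.
With a force P in the spring, the elastic change of the strut is PL/(AE) and that of the spring is P/k; compatibility requires their sum to equal δ_free.
So P = δ_free / [L/(AE) + 1/k] = 0.5844 / [ 1100/(2200×119×10³) + 1/(83×10³) ].
P = 0.5844 / 1.625×10⁻⁵ = 35970 N.
σ = P/A = 35970/2200 = 16.35 MPa.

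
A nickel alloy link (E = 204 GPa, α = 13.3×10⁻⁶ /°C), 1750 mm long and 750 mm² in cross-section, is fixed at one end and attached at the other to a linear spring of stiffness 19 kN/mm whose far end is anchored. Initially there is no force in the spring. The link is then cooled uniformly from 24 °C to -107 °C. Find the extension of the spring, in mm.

The unrestrained thermal change is αΔT L = 13.3×10⁻⁶ × 131 × 1750 = 3.049 mm.
With a force P in the spring, the elastic change of the link is PL/(AE) and that of the spring is P/k; compatibility requires their sum to equal δ_free.
P [ L/(AE) + 1/k ] = δ_free → P [ 1750/(750×204×10³) + 1/(19×10³) ] = 3.049.
P = 3.049 / 6.407×10⁻⁵ = 47590 N.
Spring extension = P/k = 47590/(19×10³) = 2.505 mm.

δ ≈ 2.5 mm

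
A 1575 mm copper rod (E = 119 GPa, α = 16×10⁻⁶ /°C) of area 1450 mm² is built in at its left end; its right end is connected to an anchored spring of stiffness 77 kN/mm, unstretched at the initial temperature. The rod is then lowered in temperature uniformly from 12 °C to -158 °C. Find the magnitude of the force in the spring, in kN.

P ≈ 194 kN

Free thermal contraction: δ_free = αΔT L = 16×10⁻⁶ × 170 × 1575 = 4.284 mm.
Let P be the tensile force in the spring. The rod extends elastically by PL/(AE) and the spring stretches by P/k; together these equal δ_free.
P [ L/(AE) + 1/k ] = δ_free → P [ 1575/(1450×119×10³) + 1/(77×10³) ] = 4.284.
P = 4.284 / 2.211×10⁻⁵ = 193700 N.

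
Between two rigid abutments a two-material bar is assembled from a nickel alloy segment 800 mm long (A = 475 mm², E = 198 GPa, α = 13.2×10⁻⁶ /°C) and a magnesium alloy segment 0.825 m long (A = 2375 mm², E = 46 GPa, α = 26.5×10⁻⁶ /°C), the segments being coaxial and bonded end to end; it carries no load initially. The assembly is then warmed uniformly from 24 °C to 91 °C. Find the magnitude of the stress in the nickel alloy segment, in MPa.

σ ≈ 285 MPa (compressive)

If the supports were absent, the total length change would be Σ αᵢΔT Lᵢ = 13.2×10⁻⁶×67×800 + 26.5×10⁻⁶×67×825 = 2.172 mm.
The walls prevent any net length change, so an axial force P (same in every segment) develops. Compatibility: P · Σ Lᵢ/(AᵢEᵢ) = δ_free.
Σ Lᵢ/(AᵢEᵢ) = 800/(475×198×10³) + 825/(2375×46×10³) = 1.606×10⁻⁵ mm/N.
Hence P = δ_free / Σ(L/AE) = 2.172/1.606×10⁻⁵ = 135.3 kN (compressive).
σ_{nickel alloy} = P / A = 135300 / 475 = 284.8 MPa.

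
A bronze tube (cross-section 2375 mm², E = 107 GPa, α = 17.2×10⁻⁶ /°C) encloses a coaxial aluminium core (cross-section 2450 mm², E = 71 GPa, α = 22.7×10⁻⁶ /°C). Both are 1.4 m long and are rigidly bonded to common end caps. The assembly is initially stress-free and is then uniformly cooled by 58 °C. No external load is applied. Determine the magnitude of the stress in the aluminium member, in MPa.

Both members must finish at the same length. With the larger α, the aluminium tends to over-contract; the plates restrain it, putting the aluminium in tension and the bronze in compression. With no external load the two internal forces are equal and opposite, magnitude P.
Setting the final lengths equal and cancelling L: (α₁ − α₂)ΔT = P/(A₁E₁) + P/(A₂E₂).
|α₁ − α₂|·ΔT = 5.5×10⁻⁶ × 58 = 0.000319.
1/(A₁E₁) + 1/(A₂E₂) = 1/(2375×107×10³) + 1/(2450×71×10³) = 9.684×10⁻⁹ N⁻¹.
P = 0.000319 / 9.684×10⁻⁹ = 32940 N = 32.94 kN.
σ_{aluminium} = P/A₂ = 32940/2450 = 13.45 MPa, tensile.

σ ≈ 13.4 MPa (tensile)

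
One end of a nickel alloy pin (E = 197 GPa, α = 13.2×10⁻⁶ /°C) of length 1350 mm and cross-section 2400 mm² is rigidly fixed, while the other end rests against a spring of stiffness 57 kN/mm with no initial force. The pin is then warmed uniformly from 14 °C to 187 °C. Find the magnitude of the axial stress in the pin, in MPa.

σ ≈ 63 MPa (compressive)

The unrestrained thermal change is αΔT L = 13.2×10⁻⁶ × 173 × 1350 = 3.083 mm.
With a force P in the spring, the elastic change of the pin is PL/(AE) and that of the spring is P/k; compatibility requires their sum to equal δ_free.
So P = δ_free / [L/(AE) + 1/k] = 3.083 / [ 1350/(2400×197×10³) + 1/(57×10³) ].
P = 3.083 / 2.04×10⁻⁵ = 151100 N.
σ = P/A = 151100/2400 = 62.97 MPa.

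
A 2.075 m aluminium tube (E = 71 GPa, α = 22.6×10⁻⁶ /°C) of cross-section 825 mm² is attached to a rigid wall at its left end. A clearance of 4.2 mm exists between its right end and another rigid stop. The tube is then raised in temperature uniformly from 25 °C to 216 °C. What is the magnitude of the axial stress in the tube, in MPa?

Unrestrained expansion: δ_free = αΔT L = 22.6×10⁻⁶ × 191 × 2075 = 8.957 mm.
The gap closes (δ_free > 4.2 mm) and the wall then resists a further 8.957 − 4.2 = 4.757 mm of expansion.
So σ = E(δ_free − g)/L = 71×10³ × 4.757/2075 = 162.8 MPa.

σ ≈ 163 MPa (compressive)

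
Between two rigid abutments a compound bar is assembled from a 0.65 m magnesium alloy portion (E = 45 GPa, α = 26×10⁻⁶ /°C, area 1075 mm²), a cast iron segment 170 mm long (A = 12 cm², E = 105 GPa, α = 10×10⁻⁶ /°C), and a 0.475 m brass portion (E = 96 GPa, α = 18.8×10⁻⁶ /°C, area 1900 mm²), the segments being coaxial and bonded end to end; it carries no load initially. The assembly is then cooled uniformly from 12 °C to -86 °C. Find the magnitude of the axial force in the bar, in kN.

P ≈ 155 kN (tensile)

Free thermal contraction of the whole bar: Σ αᵢΔT Lᵢ = 26×10⁻⁶×98×650 + 10×10⁻⁶×98×170 + 18.8×10⁻⁶×98×475 = 2.698 mm.
The rigid supports impose zero overall length change; the single axial force P common to all segments must satisfy P Σ Lᵢ/(AᵢEᵢ) = δ_free.
The series flexibility is Σ Lᵢ/(AᵢEᵢ) = 650/(1075×45×10³) + 170/(1200×105×10³) + 475/(1900×96×10³) = 1.739×10⁻⁵ mm/N.
So P = 2.698 / 1.739×10⁻⁵ = 155.1 kN, tensile.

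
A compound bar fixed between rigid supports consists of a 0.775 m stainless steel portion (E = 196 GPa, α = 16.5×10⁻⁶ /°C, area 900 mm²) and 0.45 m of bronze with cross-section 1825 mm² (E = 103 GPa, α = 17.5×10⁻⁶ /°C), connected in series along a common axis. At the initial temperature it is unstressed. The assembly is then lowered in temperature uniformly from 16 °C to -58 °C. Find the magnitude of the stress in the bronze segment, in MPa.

Free thermal contraction of the whole bar: Σ αᵢΔT Lᵢ = 16.5×10⁻⁶×74×775 + 17.5×10⁻⁶×74×450 = 1.529 mm.
Since the ends are fixed, an axial force P builds up, equal in every segment, with P · Σ Lᵢ/(AᵢEᵢ) = δ_free.
Σ Lᵢ/(AᵢEᵢ) = 775/(900×196×10³) + 450/(1825×103×10³) = 6.787×10⁻⁶ mm/N.
P = 1.529 / 6.787×10⁻⁶ = 225300 N = 225.3 kN, tensile.
σ_{bronze} = P / A = 225300 / 1825 = 123.4 MPa.

σ ≈ 123 MPa (tensile)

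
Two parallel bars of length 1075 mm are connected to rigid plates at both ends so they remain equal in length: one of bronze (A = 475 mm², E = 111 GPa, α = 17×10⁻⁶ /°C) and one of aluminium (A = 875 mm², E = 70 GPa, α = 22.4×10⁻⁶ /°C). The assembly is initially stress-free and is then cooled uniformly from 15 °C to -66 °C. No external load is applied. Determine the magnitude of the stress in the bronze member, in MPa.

σ ≈ 26.1 MPa (compressive)

Equilibrium of a rigid end plate with no external load gives equal and opposite internal forces ±P in the two members. Since α_{aluminium} > α_{bronze}, cooling drives the aluminium into tension and the bronze into compression.
Setting the final lengths equal and cancelling L: (α₁ − α₂)ΔT = P/(A₁E₁) + P/(A₂E₂).
|α₁ − α₂|·ΔT = 5.4×10⁻⁶ × 81 = 0.0004374.
1/(A₁E₁) + 1/(A₂E₂) = 1/(475×111×10³) + 1/(875×70×10³) = 3.529×10⁻⁸ N⁻¹.
P = 0.0004374 / 3.529×10⁻⁸ = 12390 N = 12.39 kN.
σ_{bronze} = P/A₁ = 12390/475 = 26.09 MPa, compressive.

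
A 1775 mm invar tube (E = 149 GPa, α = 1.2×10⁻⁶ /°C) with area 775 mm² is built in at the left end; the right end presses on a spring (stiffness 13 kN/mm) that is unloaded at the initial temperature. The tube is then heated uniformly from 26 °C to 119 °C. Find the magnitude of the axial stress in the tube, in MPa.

σ ≈ 2.77 MPa (compressive)

If the spring were absent the tube would lengthen by αΔT L = 1.2×10⁻⁶ × 93 × 1775 = 0.1981 mm.
Let P be the compressive force at the spring. The tube shortens elastically by PL/(AE) and the spring compresses by P/k; together these equal δ_free.
So P = δ_free / [L/(AE) + 1/k] = 0.1981 / [ 1775/(775×149×10³) + 1/(13×10³) ].
P = 0.1981 / 9.229×10⁻⁵ = 2146 N.
σ = P/A = 2146/775 = 2.769 MPa.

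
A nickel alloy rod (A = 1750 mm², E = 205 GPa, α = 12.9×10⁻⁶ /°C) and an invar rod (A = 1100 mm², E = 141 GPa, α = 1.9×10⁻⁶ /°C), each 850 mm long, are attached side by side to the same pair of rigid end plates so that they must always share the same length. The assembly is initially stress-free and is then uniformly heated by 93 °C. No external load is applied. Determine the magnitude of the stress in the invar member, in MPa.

Equilibrium of a rigid end plate with no external load gives equal and opposite internal forces ±P in the two members. Since α_{nickel alloy} > α_{invar}, heating drives the nickel alloy into compression and the invar into tension.
Setting the final lengths equal and cancelling L: (α₁ − α₂)ΔT = P/(A₁E₁) + P/(A₂E₂).
|α₁ − α₂|·ΔT = 11×10⁻⁶ × 93 = 0.001023.
1/(A₁E₁) + 1/(A₂E₂) = 1/(1750×205×10³) + 1/(1100×141×10³) = 9.235×10⁻⁹ N⁻¹.
So P = 0.001023 / 9.235×10⁻⁹ = 110.8 kN.
σ_{invar} = P/A₂ = 110800/1100 = 100.7 MPa, tensile.

σ ≈ 101 MPa (tensile)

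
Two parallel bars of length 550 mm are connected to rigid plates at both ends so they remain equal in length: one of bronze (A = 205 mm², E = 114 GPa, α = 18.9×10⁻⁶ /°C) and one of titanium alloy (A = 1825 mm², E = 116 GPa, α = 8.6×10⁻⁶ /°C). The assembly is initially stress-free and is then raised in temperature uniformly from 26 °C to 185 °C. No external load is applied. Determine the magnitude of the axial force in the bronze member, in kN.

P ≈ 34.5 kN (compressive in the bronze)

Equilibrium of a rigid end plate with no external load gives equal and opposite internal forces ±P in the two members. Since α_{bronze} > α_{titanium alloy}, heating drives the bronze into compression and the titanium alloy into tension.
Compatibility of the two members (thermal + elastic change equal): (α₁ − α₂)ΔT = P·[1/(A₁E₁) + 1/(A₂E₂)].
|α₁ − α₂|·ΔT = 10.3×10⁻⁶ × 159 = 0.001638.
1/(A₁E₁) + 1/(A₂E₂) = 1/(205×114×10³) + 1/(1825×116×10³) = 4.751×10⁻⁸ N⁻¹.
P = 0.001638 / 4.751×10⁻⁸ = 34470 N = 34.47 kN.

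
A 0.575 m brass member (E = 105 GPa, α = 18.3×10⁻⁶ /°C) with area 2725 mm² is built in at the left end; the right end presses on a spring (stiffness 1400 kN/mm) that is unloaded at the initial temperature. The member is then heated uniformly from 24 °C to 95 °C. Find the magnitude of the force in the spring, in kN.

Free thermal expansion: δ_free = αΔT L = 18.3×10⁻⁶ × 71 × 575 = 0.7471 mm.
Let P be the compressive force at the spring. The member shortens elastically by PL/(AE) and the spring compresses by P/k; together these equal δ_free.
P [ L/(AE) + 1/k ] = δ_free → P [ 575/(2725×105×10³) + 1/(1400×10³) ] = 0.7471.
P = 0.7471 / 2.724×10⁻⁶ = 274300 N.

P ≈ 274 kN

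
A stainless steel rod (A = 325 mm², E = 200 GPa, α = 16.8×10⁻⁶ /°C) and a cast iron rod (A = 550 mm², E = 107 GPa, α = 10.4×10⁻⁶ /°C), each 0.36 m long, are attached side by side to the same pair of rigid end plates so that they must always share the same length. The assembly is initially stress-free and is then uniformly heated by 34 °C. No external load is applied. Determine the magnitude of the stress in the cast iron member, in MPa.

The stainless steel has the larger α, so on heating it would change length more than the cast iron if both were free. The rigid plates force a common final length, so the stainless steel is put into compression and the cast iron into tension, with equal and opposite forces P (no external load).
Equating the net (thermal + elastic) strains gives |α₁ − α₂|·ΔT = P·[1/(A₁E₁) + 1/(A₂E₂)].
|α₁ − α₂|·ΔT = 6.4×10⁻⁶ × 34 = 0.0002176.
1/(A₁E₁) + 1/(A₂E₂) = 1/(325×200×10³) + 1/(550×107×10³) = 3.238×10⁻⁸ N⁻¹.
So P = 0.0002176 / 3.238×10⁻⁸ = 6.721 kN.
σ_{cast iron} = P/A₂ = 6721/550 = 12.22 MPa, tensile.

σ ≈ 12.2 MPa (tensile)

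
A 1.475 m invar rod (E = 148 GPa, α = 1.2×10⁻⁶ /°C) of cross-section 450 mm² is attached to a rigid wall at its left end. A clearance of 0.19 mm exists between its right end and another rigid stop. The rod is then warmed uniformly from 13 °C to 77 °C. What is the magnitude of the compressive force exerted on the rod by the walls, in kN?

Unrestrained expansion: δ_free = αΔT L = 1.2×10⁻⁶ × 64 × 1475 = 0.1133 mm.
This is smaller than the 0.19 mm clearance, so the rod expands freely without reaching the stop — the stress is zero.

P ≈ 0 kN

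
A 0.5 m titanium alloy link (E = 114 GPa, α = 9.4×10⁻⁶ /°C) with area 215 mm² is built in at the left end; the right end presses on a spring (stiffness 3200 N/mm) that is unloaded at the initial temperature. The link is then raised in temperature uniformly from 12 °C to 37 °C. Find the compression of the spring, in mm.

Free thermal expansion: δ_free = αΔT L = 9.4×10⁻⁶ × 25 × 500 = 0.1175 mm.
Let P be the compressive force at the spring. The link shortens elastically by PL/(AE) and the spring compresses by P/k; together these equal δ_free.
So P = δ_free / [L/(AE) + 1/k] = 0.1175 / [ 500/(215×114×10³) + 1/(3200) ].
P = 0.1175 / 0.0003329 = 353 N.
Spring compression = P/k = 353/(3200) = 0.1103 mm.

δ ≈ 0.11 mm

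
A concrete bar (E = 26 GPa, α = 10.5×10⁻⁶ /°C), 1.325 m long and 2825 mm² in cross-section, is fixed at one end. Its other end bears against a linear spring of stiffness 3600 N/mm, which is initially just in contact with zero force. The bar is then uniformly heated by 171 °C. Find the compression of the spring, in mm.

δ ≈ 2.23 mm

The unrestrained thermal change is αΔT L = 10.5×10⁻⁶ × 171 × 1325 = 2.379 mm.
With a force P in the spring, the elastic change of the bar is PL/(AE) and that of the spring is P/k; compatibility requires their sum to equal δ_free.
P [ L/(AE) + 1/k ] = δ_free → P [ 1325/(2825×26×10³) + 1/(3600) ] = 2.379.
P = 2.379 / 0.0002958 = 8042 N.
Spring compression = P/k = 8042/(3600) = 2.234 mm.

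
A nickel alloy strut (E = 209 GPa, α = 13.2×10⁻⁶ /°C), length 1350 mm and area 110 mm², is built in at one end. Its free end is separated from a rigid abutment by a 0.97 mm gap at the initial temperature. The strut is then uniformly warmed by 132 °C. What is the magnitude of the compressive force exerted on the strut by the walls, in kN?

If the wall were absent the strut would grow by αΔT L = 13.2×10⁻⁶ × 132 × 1350 = 2.352 mm.
After closing the 0.97 mm clearance, 2.352 − 0.97 = 1.382 mm of expansion remains to be suppressed by the wall.
Compatibility: PL/(AE) = 1.382 mm, so σ = P/A = E × (1.382/1350) = 214 MPa.
Force on the wall = σA = 214 × 110 mm² = 23.54 kN.

P ≈ 23.5 kN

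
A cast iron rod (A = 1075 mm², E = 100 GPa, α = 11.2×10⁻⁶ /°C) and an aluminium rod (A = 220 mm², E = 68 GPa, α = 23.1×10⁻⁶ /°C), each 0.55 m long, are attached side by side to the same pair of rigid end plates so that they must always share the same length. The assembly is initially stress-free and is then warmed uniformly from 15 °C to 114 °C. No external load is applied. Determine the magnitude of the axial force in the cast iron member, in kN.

P ≈ 15.5 kN (tensile in the cast iron)

The aluminium has the larger α, so on heating it would change length more than the cast iron if both were free. The rigid plates force a common final length, so the aluminium is put into compression and the cast iron into tension, with equal and opposite forces P (no external load).
Compatibility of the two members (thermal + elastic change equal): (α₁ − α₂)ΔT = P·[1/(A₁E₁) + 1/(A₂E₂)].
|α₁ − α₂|·ΔT = 11.9×10⁻⁶ × 99 = 0.001178.
1/(A₁E₁) + 1/(A₂E₂) = 1/(1075×100×10³) + 1/(220×68×10³) = 7.615×10⁻⁸ N⁻¹.
P = 0.001178 / 7.615×10⁻⁸ = 15470 N = 15.47 kN.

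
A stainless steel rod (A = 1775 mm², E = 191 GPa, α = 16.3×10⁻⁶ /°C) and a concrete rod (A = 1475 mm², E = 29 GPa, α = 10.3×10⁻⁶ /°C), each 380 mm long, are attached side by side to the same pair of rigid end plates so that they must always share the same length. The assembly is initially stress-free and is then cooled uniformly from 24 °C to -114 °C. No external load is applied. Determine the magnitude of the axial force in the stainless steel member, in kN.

P ≈ 31.4 kN (tensile in the stainless steel)

Equilibrium of a rigid end plate with no external load gives equal and opposite internal forces ±P in the two members. Since α_{stainless steel} > α_{concrete}, cooling drives the stainless steel into tension and the concrete into compression.
Setting the final lengths equal and cancelling L: (α₁ − α₂)ΔT = P/(A₁E₁) + P/(A₂E₂).
|α₁ − α₂|·ΔT = 6×10⁻⁶ × 138 = 0.000828.
1/(A₁E₁) + 1/(A₂E₂) = 1/(1775×191×10³) + 1/(1475×29×10³) = 2.633×10⁻⁸ N⁻¹.
So P = 0.000828 / 2.633×10⁻⁸ = 31.45 kN.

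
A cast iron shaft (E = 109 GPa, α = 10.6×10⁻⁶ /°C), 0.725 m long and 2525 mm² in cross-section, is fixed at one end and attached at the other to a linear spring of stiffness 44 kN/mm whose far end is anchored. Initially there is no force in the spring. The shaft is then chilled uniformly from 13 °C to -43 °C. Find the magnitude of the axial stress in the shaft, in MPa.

If the spring were absent the shaft would shorten by αΔT L = 10.6×10⁻⁶ × 56 × 725 = 0.4304 mm.
With a force P in the spring, the elastic change of the shaft is PL/(AE) and that of the spring is P/k; compatibility requires their sum to equal δ_free.
So P = δ_free / [L/(AE) + 1/k] = 0.4304 / [ 725/(2525×109×10³) + 1/(44×10³) ].
P = 0.4304 / 2.536×10⁻⁵ = 16970 N.
σ = P/A = 16970/2525 = 6.72 MPa.

σ ≈ 6.72 MPa (tensile)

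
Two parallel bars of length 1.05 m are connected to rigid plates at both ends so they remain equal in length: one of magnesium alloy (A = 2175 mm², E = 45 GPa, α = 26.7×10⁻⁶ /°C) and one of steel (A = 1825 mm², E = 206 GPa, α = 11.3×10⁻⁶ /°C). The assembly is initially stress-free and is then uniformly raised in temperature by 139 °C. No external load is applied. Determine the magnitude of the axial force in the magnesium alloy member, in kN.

P ≈ 166 kN (compressive in the magnesium alloy)

Both members must finish at the same length. With the larger α, the magnesium alloy tends to over-expand; the plates restrain it, putting the magnesium alloy in compression and the steel in tension. With no external load the two internal forces are equal and opposite, magnitude P.
Setting the final lengths equal and cancelling L: (α₁ − α₂)ΔT = P/(A₁E₁) + P/(A₂E₂).
|α₁ − α₂|·ΔT = 15.4×10⁻⁶ × 139 = 0.002141.
1/(A₁E₁) + 1/(A₂E₂) = 1/(2175×45×10³) + 1/(1825×206×10³) = 1.288×10⁻⁸ N⁻¹.
P = 0.002141 / 1.288×10⁻⁸ = 166200 N = 166.2 kN.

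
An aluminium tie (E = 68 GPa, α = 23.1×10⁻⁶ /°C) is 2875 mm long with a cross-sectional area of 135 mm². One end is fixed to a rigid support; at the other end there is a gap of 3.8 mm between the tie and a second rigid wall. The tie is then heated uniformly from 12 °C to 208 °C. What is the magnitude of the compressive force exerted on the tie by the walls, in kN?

Free thermal elongation = αΔT L = 23.1×10⁻⁶ × 196 × 2875 = 13.02 mm.
The gap closes (δ_free > 3.8 mm) and the wall then resists a further 13.02 − 3.8 = 9.217 mm of expansion.
So σ = E(δ_free − g)/L = 68×10³ × 9.217/2875 = 218 MPa.
Force on the wall = σA = 218 × 135 mm² = 29.43 kN.

P ≈ 29.4 kN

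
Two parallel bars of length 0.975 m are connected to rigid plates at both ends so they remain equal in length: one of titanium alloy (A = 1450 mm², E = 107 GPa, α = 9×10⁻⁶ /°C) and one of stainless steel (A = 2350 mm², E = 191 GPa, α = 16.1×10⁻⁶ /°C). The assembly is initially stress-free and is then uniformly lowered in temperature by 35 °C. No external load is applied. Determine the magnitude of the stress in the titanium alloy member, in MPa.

σ ≈ 19.8 MPa (compressive)

The stainless steel has the larger α, so on cooling it would change length more than the titanium alloy if both were free. The rigid plates force a common final length, so the stainless steel is put into tension and the titanium alloy into compression, with equal and opposite forces P (no external load).
Compatibility of the two members (thermal + elastic change equal): (α₁ − α₂)ΔT = P·[1/(A₁E₁) + 1/(A₂E₂)].
|α₁ − α₂|·ΔT = 7.1×10⁻⁶ × 35 = 0.0002485.
1/(A₁E₁) + 1/(A₂E₂) = 1/(1450×107×10³) + 1/(2350×191×10³) = 8.673×10⁻⁹ N⁻¹.
So P = 0.0002485 / 8.673×10⁻⁹ = 28.65 kN.
σ_{titanium alloy} = P/A₁ = 28650/1450 = 19.76 MPa, compressive.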